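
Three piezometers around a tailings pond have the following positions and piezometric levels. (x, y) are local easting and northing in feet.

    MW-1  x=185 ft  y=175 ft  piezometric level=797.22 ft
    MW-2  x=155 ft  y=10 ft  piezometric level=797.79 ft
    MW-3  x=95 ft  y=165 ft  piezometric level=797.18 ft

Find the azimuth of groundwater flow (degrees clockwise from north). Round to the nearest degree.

Taking MW-1 as reference: MW-2−MW-1 = (-30, -165, +0.57); MW-3−MW-1 = (-90, -10, -0.04).
Determinant of the coordinate differences = (-30)·(-10) − (-90)·(-165) = -14550.
∂h/∂x = [(+0.57)·(-10) − (-0.04)·(-165)] / -14550 = +0.0008454
∂h/∂y = [(-30)·(-0.04) − (-90)·(+0.57)] / -14550 = -0.003608
Flow direction (−∇h) has components (-0.0008454 E, +0.003608 N).
Azimuth = atan2(E, N) = atan2(-0.0008454, +0.003608) = 346.8° ≈ 347°.

347°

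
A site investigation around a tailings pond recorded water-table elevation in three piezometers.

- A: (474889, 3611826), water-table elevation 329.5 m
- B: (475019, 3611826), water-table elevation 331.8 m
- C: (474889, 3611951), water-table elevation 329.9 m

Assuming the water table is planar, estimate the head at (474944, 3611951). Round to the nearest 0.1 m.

∂h/∂x = (331.8 − 329.5) / (475019 − 474889) = +0.01769
∂h/∂y = (329.9 − 329.5) / (3611951 − 3611826) = +0.003200
h(474944, 3611951) = 329.5 + (+0.01769)·(55) + (+0.003200)·(125) = 329.5 +0.973 +0.400 = 330.873 m.

330.9 m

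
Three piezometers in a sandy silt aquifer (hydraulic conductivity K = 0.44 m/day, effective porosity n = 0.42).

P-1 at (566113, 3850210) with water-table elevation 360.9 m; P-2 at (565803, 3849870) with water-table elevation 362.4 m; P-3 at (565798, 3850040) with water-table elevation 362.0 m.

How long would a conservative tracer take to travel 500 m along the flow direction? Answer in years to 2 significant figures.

400 years

Three-point gradient (reference P-1): Δ to P-2 = (-310, -340, +1.5), Δ to P-3 = (-315, -170, +1.1).
∂h/∂x = -0.002188, ∂h/∂y = -0.002417 (det = -54400).
|∇h| = √(-0.002188² + -0.002417²) = 0.00326
Seepage velocity v = K·i/n = 0.44 × 0.00326 / 0.42 = 0.003415 m/day.
t = 500 / 0.003415 = 1.464e+05 days = 401 years.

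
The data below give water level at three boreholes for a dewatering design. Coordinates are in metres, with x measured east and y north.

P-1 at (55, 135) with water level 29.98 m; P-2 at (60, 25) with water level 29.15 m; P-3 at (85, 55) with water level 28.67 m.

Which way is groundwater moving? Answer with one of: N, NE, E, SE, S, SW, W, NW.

E

Taking P-1 as reference: P-2−P-1 = (5, -110, -0.83); P-3−P-1 = (30, -80, -1.31).
Solve a·Δx + b·Δy = Δh: det = 5·(-80) − 30·(-110) = 2900.
∂h/∂x = [(-0.83)·(-80) − (-1.31)·(-110)] / 2900 = -0.02679
∂h/∂y = [5·(-1.31) − 30·(-0.83)] / 2900 = +0.006328
Flow = −∇h = (+0.02679 east, -0.006328 north), which points east.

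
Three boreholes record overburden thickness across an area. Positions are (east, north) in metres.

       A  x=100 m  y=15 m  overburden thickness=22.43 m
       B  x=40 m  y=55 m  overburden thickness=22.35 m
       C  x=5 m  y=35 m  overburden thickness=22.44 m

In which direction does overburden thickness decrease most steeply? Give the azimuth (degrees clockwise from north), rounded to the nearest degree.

014°

Differences from A: to B (Δx, Δy, Δh) = (-60, 40, -0.08); to C = (-95, 20, +0.01).
Solve a·Δx + b·Δy = Δd: det = (-60)·20 − (-95)·40 = 2600.
∂d/∂x = [(-0.08)·20 − (+0.01)·40] / 2600 = -0.0007692
∂d/∂y = [(-60)·(+0.01) − (-95)·(-0.08)] / 2600 = -0.003154
Steepest decrease is along −∇f: components (+0.0007692 E, +0.003154 N).
Azimuth = atan2(+0.0007692, +0.003154) = 13.7° ≈ 014°.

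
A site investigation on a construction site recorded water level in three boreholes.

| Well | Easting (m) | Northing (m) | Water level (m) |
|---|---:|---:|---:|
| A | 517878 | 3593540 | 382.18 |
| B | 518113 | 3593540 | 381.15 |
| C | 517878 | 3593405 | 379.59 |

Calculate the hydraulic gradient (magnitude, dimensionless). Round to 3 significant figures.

0.0197

∂h/∂x = (381.15 − 382.18) / (518113 − 517878) = -0.004383
∂h/∂y = (379.59 − 382.18) / (3593405 − 3593540) = +0.01919
|∇h| = √(-0.004383² + 0.01919²) = 0.01968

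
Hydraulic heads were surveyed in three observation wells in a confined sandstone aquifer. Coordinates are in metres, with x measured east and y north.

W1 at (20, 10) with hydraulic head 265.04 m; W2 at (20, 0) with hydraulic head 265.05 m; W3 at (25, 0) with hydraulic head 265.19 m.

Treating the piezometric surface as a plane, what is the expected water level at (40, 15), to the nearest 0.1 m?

265.6 m

Differences from W1: to W2 (Δx, Δy, Δh) = (0, -10, +0.01); to W3 = (5, -10, +0.15).
Solve a·Δx + b·Δy = Δh: det = 0·(-10) − 5·(-10) = 50.
∂h/∂x = [(+0.01)·(-10) − (+0.15)·(-10)] / 50 = +0.02800
∂h/∂y = [0·(+0.15) − 5·(+0.01)] / 50 = -0.0010000
h(40, 15) = 265.04 + (+0.02800)·(20) + (-0.0010000)·(5) = 265.04 +0.560 -0.005 = 265.595 m.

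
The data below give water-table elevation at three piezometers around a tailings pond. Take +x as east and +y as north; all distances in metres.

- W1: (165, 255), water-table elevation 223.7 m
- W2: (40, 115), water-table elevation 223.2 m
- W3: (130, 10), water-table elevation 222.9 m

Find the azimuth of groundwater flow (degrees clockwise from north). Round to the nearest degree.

187°

With h = a·x + b·y + c and W1 as origin, the differences give:
  (-125)·a + (-140)·b = -0.5
  (-35)·a + (-245)·b = -0.8
Eliminate b (×(-245) and ×(-140), subtract): 25725·a = 10.50 → a = ∂h/∂x = +0.0004082
Back-substitute: b = ∂h/∂y = +0.003207.
Flow direction (−∇h) has components (-0.0004082 E, -0.003207 N).
Azimuth = atan2(E, N) = atan2(-0.0004082, -0.003207) = 187.3° ≈ 187°.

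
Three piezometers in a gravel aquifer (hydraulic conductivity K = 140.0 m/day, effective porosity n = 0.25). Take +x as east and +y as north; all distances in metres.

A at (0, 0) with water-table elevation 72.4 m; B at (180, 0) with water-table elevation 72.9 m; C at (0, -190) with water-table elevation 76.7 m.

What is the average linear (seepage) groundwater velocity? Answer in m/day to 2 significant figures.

∂h/∂x = (72.9 − 72.4) / (180 − 0) = +0.002778
∂h/∂y = (76.7 − 72.4) / (-190 − 0) = -0.02263
|∇h| = √(0.002778² + -0.02263²) = 0.0228
Seepage velocity v = K·i/n = 140.0 × 0.0228 / 0.25 = 12.77 m/day.

13 m/day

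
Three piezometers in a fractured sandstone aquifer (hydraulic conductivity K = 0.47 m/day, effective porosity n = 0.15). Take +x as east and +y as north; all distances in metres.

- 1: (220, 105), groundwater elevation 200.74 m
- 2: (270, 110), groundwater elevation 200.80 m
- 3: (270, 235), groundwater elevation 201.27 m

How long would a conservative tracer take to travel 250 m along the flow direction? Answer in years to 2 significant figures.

Three-point gradient (reference 1): Δ to 2 = (50, 5, +0.06), Δ to 3 = (50, 130, +0.53).
∂h/∂x = +0.0008240, ∂h/∂y = +0.003760 (det = 6250).
|∇h| = √(0.0008240² + 0.003760²) = 0.003849
Seepage velocity v = K·i/n = 0.47 × 0.003849 / 0.15 = 0.01206 m/day.
t = 250 / 0.01206 = 2.073e+04 days = 56.8 years.

57 years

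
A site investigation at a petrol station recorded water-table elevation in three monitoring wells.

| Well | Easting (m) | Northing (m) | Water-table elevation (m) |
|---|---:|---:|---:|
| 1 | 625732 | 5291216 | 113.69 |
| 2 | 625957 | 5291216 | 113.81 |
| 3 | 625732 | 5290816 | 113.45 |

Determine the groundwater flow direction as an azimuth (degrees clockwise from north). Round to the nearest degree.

222°

∂h/∂x = (113.81 − 113.69) / (625957 − 625732) = +0.0005333
∂h/∂y = (113.45 − 113.69) / (5290816 − 5291216) = +0.0006000
Flow direction (−∇h) has components (-0.0005333 E, -0.0006000 N).
Azimuth = atan2(E, N) = atan2(-0.0005333, -0.0006000) = 221.6° ≈ 222°.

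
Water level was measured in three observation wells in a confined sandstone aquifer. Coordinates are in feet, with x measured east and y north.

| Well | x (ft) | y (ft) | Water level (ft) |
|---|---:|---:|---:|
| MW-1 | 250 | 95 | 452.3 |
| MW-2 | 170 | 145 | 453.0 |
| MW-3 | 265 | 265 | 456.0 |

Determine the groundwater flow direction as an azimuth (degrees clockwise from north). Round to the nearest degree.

Taking MW-1 as reference: MW-2−MW-1 = (-80, 50, +0.7); MW-3−MW-1 = (15, 170, +3.7).
Solve a·Δx + b·Δy = Δh: det = (-80)·170 − 15·50 = -14350.
∂h/∂x = [(+0.7)·170 − (+3.7)·50] / -14350 = +0.004599
∂h/∂y = [(-80)·(+3.7) − 15·(+0.7)] / -14350 = +0.02136
Flow direction (−∇h) has components (-0.004599 E, -0.02136 N).
Azimuth = atan2(E, N) = atan2(-0.004599, -0.02136) = 192.2° ≈ 192°.

192°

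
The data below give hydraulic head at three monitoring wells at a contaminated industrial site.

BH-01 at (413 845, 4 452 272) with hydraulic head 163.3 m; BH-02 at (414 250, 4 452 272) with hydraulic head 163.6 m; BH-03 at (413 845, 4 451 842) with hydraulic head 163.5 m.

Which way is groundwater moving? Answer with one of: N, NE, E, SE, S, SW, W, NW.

NW

∂h/∂x = (163.6 − 163.3) / (414250 − 413845) = +0.0007407
∂h/∂y = (163.5 − 163.3) / (4451842 − 4452272) = -0.0004651
Flow = −∇h = (-0.0007407 east, +0.0004651 north), which points northwest.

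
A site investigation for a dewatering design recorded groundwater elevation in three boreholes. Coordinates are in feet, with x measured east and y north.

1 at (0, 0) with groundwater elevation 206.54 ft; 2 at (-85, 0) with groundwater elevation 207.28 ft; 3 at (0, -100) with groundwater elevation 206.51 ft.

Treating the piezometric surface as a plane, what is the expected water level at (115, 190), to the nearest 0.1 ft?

∂h/∂x = (207.28 − 206.54) / (-85 − 0) = -0.008706
∂h/∂y = (206.51 − 206.54) / (-100 − 0) = +0.0003000
h(115, 190) = 206.54 + (-0.008706)·(115) + (+0.0003000)·(190) = 206.54 -1.001 +0.057 = 205.596 ft.

205.6 ft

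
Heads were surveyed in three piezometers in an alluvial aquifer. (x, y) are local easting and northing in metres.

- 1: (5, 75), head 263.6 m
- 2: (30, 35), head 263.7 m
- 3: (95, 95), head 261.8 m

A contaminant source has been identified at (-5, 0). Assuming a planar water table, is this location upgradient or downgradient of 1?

upgradient

Three-point gradient (reference 1): Δ to 2 = (25, -40, +0.1), Δ to 3 = (90, 20, -1.8).
∂h/∂x = -0.01707, ∂h/∂y = -0.01317 (det = 4100).
Head at (-5, 0) = 263.6 + (-0.01707)·(-10) + (-0.01317)·(-75) = 264.76 m.
That is higher than the 263.6 m at 1, so the point is upgradient.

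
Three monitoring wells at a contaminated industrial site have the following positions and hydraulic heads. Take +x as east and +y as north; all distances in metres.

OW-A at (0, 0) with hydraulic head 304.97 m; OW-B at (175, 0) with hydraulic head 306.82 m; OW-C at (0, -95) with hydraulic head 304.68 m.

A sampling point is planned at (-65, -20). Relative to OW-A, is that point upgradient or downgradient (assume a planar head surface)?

∂h/∂x = (306.82 − 304.97) / (175 − 0) = +0.01057
∂h/∂y = (304.68 − 304.97) / (-95 − 0) = +0.003053
Head at (-65, -20) = 304.97 + (+0.01057)·(-65) + (+0.003053)·(-20) = 304.22 m.
That is lower than the 304.97 m at OW-A, so the point is downgradient.

downgradient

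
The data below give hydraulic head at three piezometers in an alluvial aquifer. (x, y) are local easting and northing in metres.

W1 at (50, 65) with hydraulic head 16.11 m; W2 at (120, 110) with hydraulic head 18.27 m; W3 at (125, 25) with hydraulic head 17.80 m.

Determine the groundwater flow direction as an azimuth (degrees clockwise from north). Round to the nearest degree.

255°

Differences from W1: to W2 (Δx, Δy, Δh) = (70, 45, +2.16); to W3 = (75, -40, +1.69).
Determinant of the coordinate differences = 70·(-40) − 75·45 = -6175.
∂h/∂x = [(+2.16)·(-40) − (+1.69)·45] / -6175 = +0.02631
∂h/∂y = [70·(+1.69) − 75·(+2.16)] / -6175 = +0.007077
Flow direction (−∇h) has components (-0.02631 E, -0.007077 N).
Azimuth = atan2(E, N) = atan2(-0.02631, -0.007077) = 254.9° ≈ 255°.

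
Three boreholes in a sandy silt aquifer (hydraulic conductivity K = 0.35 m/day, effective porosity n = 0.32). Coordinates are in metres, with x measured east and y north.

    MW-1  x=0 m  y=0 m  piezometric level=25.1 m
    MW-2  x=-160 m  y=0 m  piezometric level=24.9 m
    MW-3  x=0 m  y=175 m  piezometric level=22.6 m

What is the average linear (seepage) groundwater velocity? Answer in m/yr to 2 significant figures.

∂h/∂x = (24.9 − 25.1) / (-160 − 0) = +0.001250
∂h/∂y = (22.6 − 25.1) / (175 − 0) = -0.01429
|∇h| = √(0.001250² + -0.01429²) = 0.01434
Seepage velocity v = K·i/n = 0.35 × 0.01434 / 0.32 = 0.01568 m/day = 5.727 m/yr.

5.7 m/yr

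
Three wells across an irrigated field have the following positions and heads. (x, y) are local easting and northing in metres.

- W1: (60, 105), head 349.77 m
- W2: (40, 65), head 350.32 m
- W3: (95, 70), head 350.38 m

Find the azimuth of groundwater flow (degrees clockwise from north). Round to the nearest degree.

With h = a·x + b·y + c and W1 as origin, the differences give:
  (-20)·a + (-40)·b = +0.55
  35·a + (-35)·b = +0.61
Eliminate b (×(-35) and ×(-40), subtract): 2100·a = 5.150 → a = ∂h/∂x = +0.002452
Back-substitute: b = ∂h/∂y = -0.01498.
Flow direction (−∇h) has components (-0.002452 E, +0.01498 N).
Azimuth = atan2(E, N) = atan2(-0.002452, +0.01498) = 350.7° ≈ 351°.

351°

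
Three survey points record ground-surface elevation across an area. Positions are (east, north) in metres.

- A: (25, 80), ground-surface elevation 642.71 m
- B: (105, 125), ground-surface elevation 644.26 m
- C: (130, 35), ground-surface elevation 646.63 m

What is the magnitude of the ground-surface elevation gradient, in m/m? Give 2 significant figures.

With z = a·x + b·y + c and A as origin, the differences give:
  80·a + 45·b = +1.55
  105·a + (-45)·b = +3.92
Eliminate b (×(-45) and ×45, subtract): -8325·a = -246.150 → a = ∂z/∂x = +0.02957
Back-substitute: b = ∂z/∂y = -0.01812.
|∇f| = √(0.02957² + -0.01812²) = 0.03468 m/m

0.035 m/m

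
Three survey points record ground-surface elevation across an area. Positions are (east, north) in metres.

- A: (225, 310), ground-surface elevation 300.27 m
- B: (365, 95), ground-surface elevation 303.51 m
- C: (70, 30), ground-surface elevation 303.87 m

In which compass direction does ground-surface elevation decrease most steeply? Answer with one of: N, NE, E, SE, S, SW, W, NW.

With z = a·x + b·y + c and A as origin, the differences give:
  140·a + (-215)·b = +3.24
  (-155)·a + (-280)·b = +3.60
Eliminate b (×(-280) and ×(-215), subtract): -72525·a = -133.200 → a = ∂z/∂x = +0.001837
Back-substitute: b = ∂z/∂y = -0.01387.
Steepest decrease is along −∇f = (-0.001837 E, +0.01387 N) → north.

N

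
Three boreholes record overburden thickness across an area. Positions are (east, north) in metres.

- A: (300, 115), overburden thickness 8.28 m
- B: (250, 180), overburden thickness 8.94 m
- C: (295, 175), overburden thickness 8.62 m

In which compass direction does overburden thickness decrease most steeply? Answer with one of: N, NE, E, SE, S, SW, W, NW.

SE

With d = a·x + b·y + c and A as origin, the differences give:
  (-50)·a + 65·b = +0.66
  (-5)·a + 60·b = +0.34
Eliminate b (×60 and ×65, subtract): -2675·a = 17.500 → a = ∂d/∂x = -0.006542
Back-substitute: b = ∂d/∂y = +0.005121.
Steepest decrease is along −∇f = (+0.006542 E, -0.005121 N) → southeast.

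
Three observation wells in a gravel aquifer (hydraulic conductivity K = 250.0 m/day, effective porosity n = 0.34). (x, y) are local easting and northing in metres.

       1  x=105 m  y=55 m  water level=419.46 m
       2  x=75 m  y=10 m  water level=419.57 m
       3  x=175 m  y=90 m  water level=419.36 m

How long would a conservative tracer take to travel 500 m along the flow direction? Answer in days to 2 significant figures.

Differences from 1: to 2 (Δx, Δy, Δh) = (-30, -45, +0.11); to 3 = (70, 35, -0.10).
Solve a·Δx + b·Δy = Δh: det = (-30)·35 − 70·(-45) = 2100.
∂h/∂x = [(+0.11)·35 − (-0.10)·(-45)] / 2100 = -0.0003095
∂h/∂y = [(-30)·(-0.10) − 70·(+0.11)] / 2100 = -0.002238
|∇h| = √(-0.0003095² + -0.002238²) = 0.002259
Seepage velocity v = K·i/n = 250.0 × 0.002259 / 0.34 = 1.661 m/day.
t = 500 / 1.661 = 301 days.

300 days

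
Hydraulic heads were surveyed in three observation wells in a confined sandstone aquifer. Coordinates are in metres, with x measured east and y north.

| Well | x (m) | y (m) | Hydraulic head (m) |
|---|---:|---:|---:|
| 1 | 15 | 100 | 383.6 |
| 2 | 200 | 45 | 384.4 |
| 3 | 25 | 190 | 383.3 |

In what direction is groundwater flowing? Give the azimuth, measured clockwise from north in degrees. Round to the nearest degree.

319°

Differences from 1: to 2 (Δx, Δy, Δh) = (185, -55, +0.8); to 3 = (10, 90, -0.3).
Solve a·Δx + b·Δy = Δh: det = 185·90 − 10·(-55) = 17200.
∂h/∂x = [(+0.8)·90 − (-0.3)·(-55)] / 17200 = +0.003227
∂h/∂y = [185·(-0.3) − 10·(+0.8)] / 17200 = -0.003692
Flow direction (−∇h) has components (-0.003227 E, +0.003692 N).
Azimuth = atan2(E, N) = atan2(-0.003227, +0.003692) = 318.8° ≈ 319°.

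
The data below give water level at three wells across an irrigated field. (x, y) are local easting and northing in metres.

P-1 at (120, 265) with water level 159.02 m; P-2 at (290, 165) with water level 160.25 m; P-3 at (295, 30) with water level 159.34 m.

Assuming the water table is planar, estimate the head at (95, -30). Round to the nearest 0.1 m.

Differences from P-1: to P-2 (Δx, Δy, Δh) = (170, -100, +1.23); to P-3 = (175, -235, +0.32).
Determinant of the coordinate differences = 170·(-235) − 175·(-100) = -22450.
∂h/∂x = [(+1.23)·(-235) − (+0.32)·(-100)] / -22450 = +0.01145
∂h/∂y = [170·(+0.32) − 175·(+1.23)] / -22450 = +0.007165
h(95, -30) = 159.02 + (+0.01145)·(-25) + (+0.007165)·(-295) = 159.02 -0.286 -2.114 = 156.620 m.

156.6 m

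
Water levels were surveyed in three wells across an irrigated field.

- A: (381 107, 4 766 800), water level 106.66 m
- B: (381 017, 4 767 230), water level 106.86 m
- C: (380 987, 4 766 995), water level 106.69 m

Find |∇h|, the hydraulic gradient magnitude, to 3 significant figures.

0.000989

With h = a·x + b·y + c and A as origin, the differences give:
  (-90)·a + 430·b = +0.20
  (-120)·a + 195·b = +0.03
Eliminate b (×195 and ×430, subtract): 34050·a = 26.100 → a = ∂h/∂x = +0.0007665
Back-substitute: b = ∂h/∂y = +0.0006256.
|∇h| = √(0.0007665² + 0.0006256²) = 0.0009894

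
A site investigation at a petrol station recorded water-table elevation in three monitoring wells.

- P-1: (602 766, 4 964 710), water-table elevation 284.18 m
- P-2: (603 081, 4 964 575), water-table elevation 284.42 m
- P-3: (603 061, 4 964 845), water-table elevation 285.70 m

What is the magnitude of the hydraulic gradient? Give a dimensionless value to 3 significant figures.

Taking P-1 as reference: P-2−P-1 = (315, -135, +0.24); P-3−P-1 = (295, 135, +1.52).
Determinant of the coordinate differences = 315·135 − 295·(-135) = 82350.
∂h/∂x = [(+0.24)·135 − (+1.52)·(-135)] / 82350 = +0.002885
∂h/∂y = [315·(+1.52) − 295·(+0.24)] / 82350 = +0.004954
|∇h| = √(0.002885² + 0.004954²) = 0.005733

0.00573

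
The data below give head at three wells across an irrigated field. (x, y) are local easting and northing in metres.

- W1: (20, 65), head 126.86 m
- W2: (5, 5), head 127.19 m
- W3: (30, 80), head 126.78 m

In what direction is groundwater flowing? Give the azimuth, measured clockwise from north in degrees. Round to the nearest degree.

356°

With h = a·x + b·y + c and W1 as origin, the differences give:
  (-15)·a + (-60)·b = +0.33
  10·a + 15·b = -0.08
Eliminate b (×15 and ×(-60), subtract): 375·a = 0.150 → a = ∂h/∂x = +0.0004000
Back-substitute: b = ∂h/∂y = -0.005600.
Flow direction (−∇h) has components (-0.0004000 E, +0.005600 N).
Azimuth = atan2(E, N) = atan2(-0.0004000, +0.005600) = 355.9° ≈ 356°.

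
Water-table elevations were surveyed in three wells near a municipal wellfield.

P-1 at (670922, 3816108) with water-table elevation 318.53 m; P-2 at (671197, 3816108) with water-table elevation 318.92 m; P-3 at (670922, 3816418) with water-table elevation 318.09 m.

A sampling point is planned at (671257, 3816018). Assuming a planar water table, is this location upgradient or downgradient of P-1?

∂h/∂x = (318.92 − 318.53) / (671197 − 670922) = +0.001418
∂h/∂y = (318.09 − 318.53) / (3816418 − 3816108) = -0.001419
Head at (671257, 3816018) = 318.53 + (+0.001418)·(335) + (-0.001419)·(-90) = 319.13 m.
That is higher than the 318.53 m at P-1, so the point is upgradient.

upgradient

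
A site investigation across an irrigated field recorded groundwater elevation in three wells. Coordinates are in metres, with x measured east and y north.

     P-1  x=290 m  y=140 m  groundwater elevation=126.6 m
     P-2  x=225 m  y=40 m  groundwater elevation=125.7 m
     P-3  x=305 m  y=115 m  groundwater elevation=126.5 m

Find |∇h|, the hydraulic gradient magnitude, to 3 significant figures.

0.00755

Taking P-1 as reference: P-2−P-1 = (-65, -100, -0.9); P-3−P-1 = (15, -25, -0.1).
Determinant of the coordinate differences = (-65)·(-25) − 15·(-100) = 3125.
∂h/∂x = [(-0.9)·(-25) − (-0.1)·(-100)] / 3125 = +0.004000
∂h/∂y = [(-65)·(-0.1) − 15·(-0.9)] / 3125 = +0.006400
|∇h| = √(0.004000² + 0.006400²) = 0.007547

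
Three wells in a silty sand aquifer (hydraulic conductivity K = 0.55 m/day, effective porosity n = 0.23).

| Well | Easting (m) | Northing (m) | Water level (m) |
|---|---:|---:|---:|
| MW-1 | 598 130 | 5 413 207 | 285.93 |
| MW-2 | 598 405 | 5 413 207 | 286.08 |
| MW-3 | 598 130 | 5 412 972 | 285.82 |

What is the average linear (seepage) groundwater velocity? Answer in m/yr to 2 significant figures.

∂h/∂x = (286.08 − 285.93) / (598405 − 598130) = +0.0005455
∂h/∂y = (285.82 − 285.93) / (5412972 − 5413207) = +0.0004681
|∇h| = √(0.0005455² + 0.0004681²) = 0.0007188
Seepage velocity v = K·i/n = 0.55 × 0.0007188 / 0.23 = 0.001719 m/day = 0.6279 m/yr.

0.63 m/yr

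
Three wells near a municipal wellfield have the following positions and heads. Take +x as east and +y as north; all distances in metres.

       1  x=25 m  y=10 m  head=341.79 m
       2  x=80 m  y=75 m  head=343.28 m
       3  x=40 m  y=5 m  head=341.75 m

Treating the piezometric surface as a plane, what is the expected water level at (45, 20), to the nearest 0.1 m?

Differences from 1: to 2 (Δx, Δy, Δh) = (55, 65, +1.49); to 3 = (15, -5, -0.04).
Solve a·Δx + b·Δy = Δh: det = 55·(-5) − 15·65 = -1250.
∂h/∂x = [(+1.49)·(-5) − (-0.04)·65] / -1250 = +0.003880
∂h/∂y = [55·(-0.04) − 15·(+1.49)] / -1250 = +0.01964
h(45, 20) = 341.79 + (+0.003880)·(20) + (+0.01964)·(10) = 341.79 +0.078 +0.196 = 342.064 m.

342.1 m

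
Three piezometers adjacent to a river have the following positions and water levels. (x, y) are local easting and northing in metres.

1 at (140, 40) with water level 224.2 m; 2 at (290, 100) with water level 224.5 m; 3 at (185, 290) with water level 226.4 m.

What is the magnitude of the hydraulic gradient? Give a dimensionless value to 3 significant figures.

With h = a·x + b·y + c and 1 as origin, the differences give:
  150·a + 60·b = +0.3
  45·a + 250·b = +2.2
Eliminate b (×250 and ×60, subtract): 34800·a = -57.00 → a = ∂h/∂x = -0.001638
Back-substitute: b = ∂h/∂y = +0.009095.
|∇h| = √(-0.001638² + 0.009095²) = 0.009241

0.00924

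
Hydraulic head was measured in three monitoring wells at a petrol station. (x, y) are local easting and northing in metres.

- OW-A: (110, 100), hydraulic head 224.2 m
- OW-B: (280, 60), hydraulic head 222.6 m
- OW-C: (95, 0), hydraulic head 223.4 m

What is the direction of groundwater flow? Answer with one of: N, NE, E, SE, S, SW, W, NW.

Three-point gradient (reference OW-A): Δ to OW-B = (170, -40, -1.6), Δ to OW-C = (-15, -100, -0.8).
∂h/∂x = -0.007273, ∂h/∂y = +0.009091 (det = -17600).
Flow = −∇h = (+0.007273 east, -0.009091 north), which points southeast.

SE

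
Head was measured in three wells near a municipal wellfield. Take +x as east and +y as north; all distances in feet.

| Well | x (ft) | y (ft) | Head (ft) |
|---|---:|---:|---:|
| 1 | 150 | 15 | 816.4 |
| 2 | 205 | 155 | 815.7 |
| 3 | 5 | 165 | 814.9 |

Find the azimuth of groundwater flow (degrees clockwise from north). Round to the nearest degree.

Taking 1 as reference: 2−1 = (55, 140, -0.7); 3−1 = (-145, 150, -1.5).
Solve a·Δx + b·Δy = Δh: det = 55·150 − (-145)·140 = 28550.
∂h/∂x = [(-0.7)·150 − (-1.5)·140] / 28550 = +0.003678
∂h/∂y = [55·(-1.5) − (-145)·(-0.7)] / 28550 = -0.006445
Flow direction (−∇h) has components (-0.003678 E, +0.006445 N).
Azimuth = atan2(E, N) = atan2(-0.003678, +0.006445) = 330.3° ≈ 330°.

330°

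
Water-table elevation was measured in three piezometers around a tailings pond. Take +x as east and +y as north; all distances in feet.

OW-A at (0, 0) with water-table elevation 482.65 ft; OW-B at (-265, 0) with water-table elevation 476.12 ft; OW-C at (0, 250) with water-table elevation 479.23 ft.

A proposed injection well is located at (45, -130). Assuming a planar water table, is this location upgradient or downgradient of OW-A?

upgradient

∂h/∂x = (476.12 − 482.65) / (-265 − 0) = +0.02464
∂h/∂y = (479.23 − 482.65) / (250 − 0) = -0.01368
Head at (45, -130) = 482.65 + (+0.02464)·(45) + (-0.01368)·(-130) = 485.54 ft.
That is higher than the 482.65 ft at OW-A, so the point is upgradient.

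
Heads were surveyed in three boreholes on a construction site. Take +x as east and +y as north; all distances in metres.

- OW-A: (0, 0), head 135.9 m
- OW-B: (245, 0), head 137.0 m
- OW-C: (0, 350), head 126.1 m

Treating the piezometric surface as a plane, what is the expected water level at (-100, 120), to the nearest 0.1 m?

∂h/∂x = (137.0 − 135.9) / (245 − 0) = +0.004490
∂h/∂y = (126.1 − 135.9) / (350 − 0) = -0.02800
h(-100, 120) = 135.9 + (+0.004490)·(-100) + (-0.02800)·(120) = 135.9 -0.449 -3.360 = 132.091 m.

132.1 m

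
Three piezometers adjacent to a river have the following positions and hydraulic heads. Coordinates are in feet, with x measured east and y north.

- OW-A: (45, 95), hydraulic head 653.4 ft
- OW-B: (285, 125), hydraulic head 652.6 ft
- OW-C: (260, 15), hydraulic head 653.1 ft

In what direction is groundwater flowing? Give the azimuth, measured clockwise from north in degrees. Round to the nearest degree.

036°

With h = a·x + b·y + c and OW-A as origin, the differences give:
  240·a + 30·b = -0.8
  215·a + (-80)·b = -0.3
Eliminate b (×(-80) and ×30, subtract): -25650·a = 73.00 → a = ∂h/∂x = -0.002846
Back-substitute: b = ∂h/∂y = -0.003899.
Flow direction (−∇h) has components (+0.002846 E, +0.003899 N).
Azimuth = atan2(E, N) = atan2(+0.002846, +0.003899) = 36.1° ≈ 036°.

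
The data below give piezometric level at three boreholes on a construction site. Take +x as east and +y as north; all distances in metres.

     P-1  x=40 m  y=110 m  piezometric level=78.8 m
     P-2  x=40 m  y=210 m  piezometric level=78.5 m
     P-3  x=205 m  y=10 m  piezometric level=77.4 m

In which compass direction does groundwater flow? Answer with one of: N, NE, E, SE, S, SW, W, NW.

E

Three-point gradient (reference P-1): Δ to P-2 = (0, 100, -0.3), Δ to P-3 = (165, -100, -1.4).
∂h/∂x = -0.01030, ∂h/∂y = -0.003000 (det = -16500).
Flow = −∇h = (+0.01030 east, +0.003000 north), which points east.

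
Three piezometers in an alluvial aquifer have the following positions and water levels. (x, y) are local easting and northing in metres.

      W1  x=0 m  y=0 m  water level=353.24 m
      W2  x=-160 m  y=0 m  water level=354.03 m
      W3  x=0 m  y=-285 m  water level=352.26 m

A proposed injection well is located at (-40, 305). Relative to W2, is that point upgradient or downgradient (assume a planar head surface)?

∂h/∂x = (354.03 − 353.24) / (-160 − 0) = -0.004937
∂h/∂y = (352.26 − 353.24) / (-285 − 0) = +0.003439
Head at (-40, 305) = 353.24 + (-0.004937)·(-40) + (+0.003439)·(305) = 354.49 m.
That is higher than the 354.03 m at W2, so the point is upgradient.

upgradient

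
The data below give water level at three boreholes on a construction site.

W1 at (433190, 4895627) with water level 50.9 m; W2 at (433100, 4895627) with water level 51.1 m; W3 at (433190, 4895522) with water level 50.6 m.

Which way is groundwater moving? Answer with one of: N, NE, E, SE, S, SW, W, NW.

∂h/∂x = (51.1 − 50.9) / (433100 − 433190) = -0.002222
∂h/∂y = (50.6 − 50.9) / (4895522 − 4895627) = +0.002857
Flow = −∇h = (+0.002222 east, -0.002857 north), which points southeast.

SE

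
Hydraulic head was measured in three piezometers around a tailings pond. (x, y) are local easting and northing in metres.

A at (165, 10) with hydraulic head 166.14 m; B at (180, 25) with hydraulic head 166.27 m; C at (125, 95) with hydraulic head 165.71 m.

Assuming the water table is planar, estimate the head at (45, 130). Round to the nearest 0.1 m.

Differences from A: to B (Δx, Δy, Δh) = (15, 15, +0.13); to C = (-40, 85, -0.43).
Solve a·Δx + b·Δy = Δh: det = 15·85 − (-40)·15 = 1875.
∂h/∂x = [(+0.13)·85 − (-0.43)·15] / 1875 = +0.009333
∂h/∂y = [15·(-0.43) − (-40)·(+0.13)] / 1875 = -0.0006667
h(45, 130) = 166.14 + (+0.009333)·(-120) + (-0.0006667)·(120) = 166.14 -1.120 -0.080 = 164.940 m.

164.9 m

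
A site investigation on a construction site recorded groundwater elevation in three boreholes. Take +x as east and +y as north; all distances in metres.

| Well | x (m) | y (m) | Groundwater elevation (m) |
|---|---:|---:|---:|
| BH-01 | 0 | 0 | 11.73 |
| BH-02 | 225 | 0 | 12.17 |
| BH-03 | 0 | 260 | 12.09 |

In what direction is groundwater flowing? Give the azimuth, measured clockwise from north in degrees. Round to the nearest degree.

235°

∂h/∂x = (12.17 − 11.73) / (225 − 0) = +0.001956
∂h/∂y = (12.09 − 11.73) / (260 − 0) = +0.001385
Flow direction (−∇h) has components (-0.001956 E, -0.001385 N).
Azimuth = atan2(E, N) = atan2(-0.001956, -0.001385) = 234.7° ≈ 235°.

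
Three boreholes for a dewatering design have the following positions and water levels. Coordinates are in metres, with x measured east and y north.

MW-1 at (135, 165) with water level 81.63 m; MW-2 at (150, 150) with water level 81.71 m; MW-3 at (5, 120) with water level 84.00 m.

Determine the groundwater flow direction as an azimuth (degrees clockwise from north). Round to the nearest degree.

Taking MW-1 as reference: MW-2−MW-1 = (15, -15, +0.08); MW-3−MW-1 = (-130, -45, +2.37).
Solve a·Δx + b·Δy = Δh: det = 15·(-45) − (-130)·(-15) = -2625.
∂h/∂x = [(+0.08)·(-45) − (+2.37)·(-15)] / -2625 = -0.01217
∂h/∂y = [15·(+2.37) − (-130)·(+0.08)] / -2625 = -0.01750
Flow direction (−∇h) has components (+0.01217 E, +0.01750 N).
Azimuth = atan2(E, N) = atan2(+0.01217, +0.01750) = 34.8° ≈ 035°.

035°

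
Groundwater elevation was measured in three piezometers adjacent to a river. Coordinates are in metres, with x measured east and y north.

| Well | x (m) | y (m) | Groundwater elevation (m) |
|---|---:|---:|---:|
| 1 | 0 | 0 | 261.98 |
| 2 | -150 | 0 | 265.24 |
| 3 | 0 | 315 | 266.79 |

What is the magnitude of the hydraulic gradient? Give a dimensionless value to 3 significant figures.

∂h/∂x = (265.24 − 261.98) / (-150 − 0) = -0.02173
∂h/∂y = (266.79 − 261.98) / (315 − 0) = +0.01527
|∇h| = √(-0.02173² + 0.01527²) = 0.02656

0.0266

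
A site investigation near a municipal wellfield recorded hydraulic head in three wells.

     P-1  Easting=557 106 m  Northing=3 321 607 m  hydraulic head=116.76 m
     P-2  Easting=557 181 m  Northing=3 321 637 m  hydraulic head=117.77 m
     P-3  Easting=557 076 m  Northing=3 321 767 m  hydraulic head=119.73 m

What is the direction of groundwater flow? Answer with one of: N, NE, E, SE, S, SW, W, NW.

S

With h = a·x + b·y + c and P-1 as origin, the differences give:
  75·a + 30·b = +1.01
  (-30)·a + 160·b = +2.97
Eliminate b (×160 and ×30, subtract): 12900·a = 72.500 → a = ∂h/∂x = +0.005620
Back-substitute: b = ∂h/∂y = +0.01962.
Flow = −∇h = (-0.005620 east, -0.01962 north), which points south.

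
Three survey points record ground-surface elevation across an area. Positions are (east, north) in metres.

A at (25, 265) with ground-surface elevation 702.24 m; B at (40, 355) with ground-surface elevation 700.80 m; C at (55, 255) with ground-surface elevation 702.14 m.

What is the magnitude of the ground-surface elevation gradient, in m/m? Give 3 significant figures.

With z = a·x + b·y + c and A as origin, the differences give:
  15·a + 90·b = -1.44
  30·a + (-10)·b = -0.10
Eliminate b (×(-10) and ×90, subtract): -2850·a = 23.400 → a = ∂z/∂x = -0.008211
Back-substitute: b = ∂z/∂y = -0.01463.
|∇f| = √(-0.008211² + -0.01463²) = 0.01678 m/m

0.0168 m/m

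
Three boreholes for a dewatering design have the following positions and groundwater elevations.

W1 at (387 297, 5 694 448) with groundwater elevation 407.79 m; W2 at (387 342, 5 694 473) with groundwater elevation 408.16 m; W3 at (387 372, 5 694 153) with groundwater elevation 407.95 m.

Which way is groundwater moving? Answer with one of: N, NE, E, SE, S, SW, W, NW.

W

Three-point gradient (reference W1): Δ to W2 = (45, 25, +0.37), Δ to W3 = (75, -295, +0.16).
∂h/∂x = +0.007469, ∂h/∂y = +0.001356 (det = -15150).
Flow = −∇h = (-0.007469 east, -0.001356 north), which points west.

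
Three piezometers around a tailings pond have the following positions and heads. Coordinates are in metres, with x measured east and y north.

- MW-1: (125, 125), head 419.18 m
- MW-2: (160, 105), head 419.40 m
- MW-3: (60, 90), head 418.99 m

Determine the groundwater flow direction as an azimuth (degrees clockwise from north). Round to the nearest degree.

Three-point gradient (reference MW-1): Δ to MW-2 = (35, -20, +0.22), Δ to MW-3 = (-65, -35, -0.19).
∂h/∂x = +0.004554, ∂h/∂y = -0.003030 (det = -2525).
Flow direction (−∇h) has components (-0.004554 E, +0.003030 N).
Azimuth = atan2(E, N) = atan2(-0.004554, +0.003030) = 303.6° ≈ 304°.

304°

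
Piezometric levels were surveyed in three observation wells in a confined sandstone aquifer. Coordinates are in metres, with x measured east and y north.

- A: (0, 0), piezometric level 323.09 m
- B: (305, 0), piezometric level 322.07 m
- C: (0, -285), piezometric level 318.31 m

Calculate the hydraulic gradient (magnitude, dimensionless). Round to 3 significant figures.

0.0171

∂h/∂x = (322.07 − 323.09) / (305 − 0) = -0.003344
∂h/∂y = (318.31 − 323.09) / (-285 − 0) = +0.01677
|∇h| = √(-0.003344² + 0.01677²) = 0.0171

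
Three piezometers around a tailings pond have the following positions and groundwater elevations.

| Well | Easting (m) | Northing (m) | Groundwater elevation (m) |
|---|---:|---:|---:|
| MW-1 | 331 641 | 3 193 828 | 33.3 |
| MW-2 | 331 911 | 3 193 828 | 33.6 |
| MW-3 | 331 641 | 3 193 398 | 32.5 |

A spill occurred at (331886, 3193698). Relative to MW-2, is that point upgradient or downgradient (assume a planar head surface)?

downgradient

∂h/∂x = (33.6 − 33.3) / (331911 − 331641) = +0.001111
∂h/∂y = (32.5 − 33.3) / (3193398 − 3193828) = +0.001860
Head at (331886, 3193698) = 33.3 + (+0.001111)·(245) + (+0.001860)·(-130) = 33.33 m.
That is lower than the 33.6 m at MW-2, so the point is downgradient.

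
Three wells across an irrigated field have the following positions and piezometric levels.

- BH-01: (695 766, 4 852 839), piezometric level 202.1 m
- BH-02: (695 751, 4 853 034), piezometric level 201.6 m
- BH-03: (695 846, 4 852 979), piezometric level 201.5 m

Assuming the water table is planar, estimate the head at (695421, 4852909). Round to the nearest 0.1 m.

Three-point gradient (reference BH-01): Δ to BH-02 = (-15, 195, -0.5), Δ to BH-03 = (80, 140, -0.6).
∂h/∂x = -0.002655, ∂h/∂y = -0.002768 (det = -17700).
h(695421, 4852909) = 202.1 + (-0.002655)·(-345) + (-0.002768)·(70) = 202.1 +0.916 -0.194 = 202.822 m.

202.8 m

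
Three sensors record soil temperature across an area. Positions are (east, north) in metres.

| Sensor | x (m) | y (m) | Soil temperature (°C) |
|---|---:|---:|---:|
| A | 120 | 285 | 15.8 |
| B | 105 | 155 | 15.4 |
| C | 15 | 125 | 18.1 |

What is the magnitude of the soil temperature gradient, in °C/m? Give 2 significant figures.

0.033 °C/m

With T = a·x + b·y + c and A as origin, the differences give:
  (-15)·a + (-130)·b = -0.4
  (-105)·a + (-160)·b = +2.3
Eliminate b (×(-160) and ×(-130), subtract): -11250·a = 363.00 → a = ∂T/∂x = -0.03227
Back-substitute: b = ∂T/∂y = +0.006800.
|∇f| = √(-0.03227² + 0.006800²) = 0.03298 °C/m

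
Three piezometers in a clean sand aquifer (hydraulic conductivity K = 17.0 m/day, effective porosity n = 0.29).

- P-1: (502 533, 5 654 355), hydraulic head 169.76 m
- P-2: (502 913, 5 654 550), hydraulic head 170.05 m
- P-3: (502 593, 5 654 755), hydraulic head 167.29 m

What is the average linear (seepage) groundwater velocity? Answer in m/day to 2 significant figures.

0.47 m/day

Taking P-1 as reference: P-2−P-1 = (380, 195, +0.29); P-3−P-1 = (60, 400, -2.47).
Solve a·Δx + b·Δy = Δh: det = 380·400 − 60·195 = 140300.
∂h/∂x = [(+0.29)·400 − (-2.47)·195] / 140300 = +0.004260
∂h/∂y = [380·(-2.47) − 60·(+0.29)] / 140300 = -0.006814
|∇h| = √(0.004260² + -0.006814²) = 0.008036
Seepage velocity v = K·i/n = 17.0 × 0.008036 / 0.29 = 0.4711 m/day.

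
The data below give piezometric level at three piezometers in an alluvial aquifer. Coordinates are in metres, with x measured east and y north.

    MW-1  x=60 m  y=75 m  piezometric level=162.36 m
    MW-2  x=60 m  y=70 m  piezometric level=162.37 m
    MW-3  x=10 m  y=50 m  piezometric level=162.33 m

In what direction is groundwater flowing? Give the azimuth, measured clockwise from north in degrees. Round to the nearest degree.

With h = a·x + b·y + c and MW-1 as origin, the differences give:
  0·a + (-5)·b = +0.01
  (-50)·a + (-25)·b = -0.03
Eliminate b (×(-25) and ×(-5), subtract): -250·a = -0.400 → a = ∂h/∂x = +0.001600
Back-substitute: b = ∂h/∂y = -0.002000.
Flow direction (−∇h) has components (-0.001600 E, +0.002000 N).
Azimuth = atan2(E, N) = atan2(-0.001600, +0.002000) = 321.3° ≈ 321°.

321°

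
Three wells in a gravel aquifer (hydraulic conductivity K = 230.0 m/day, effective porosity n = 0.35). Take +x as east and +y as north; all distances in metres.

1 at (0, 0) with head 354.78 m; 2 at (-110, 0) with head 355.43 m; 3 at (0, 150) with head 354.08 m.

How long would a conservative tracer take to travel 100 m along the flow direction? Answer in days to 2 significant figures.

20 days

∂h/∂x = (355.43 − 354.78) / (-110 − 0) = -0.005909
∂h/∂y = (354.08 − 354.78) / (150 − 0) = -0.004667
|∇h| = √(-0.005909² + -0.004667²) = 0.00753
Seepage velocity v = K·i/n = 230.0 × 0.00753 / 0.35 = 4.948 m/day.
t = 100 / 4.948 = 20.21 days.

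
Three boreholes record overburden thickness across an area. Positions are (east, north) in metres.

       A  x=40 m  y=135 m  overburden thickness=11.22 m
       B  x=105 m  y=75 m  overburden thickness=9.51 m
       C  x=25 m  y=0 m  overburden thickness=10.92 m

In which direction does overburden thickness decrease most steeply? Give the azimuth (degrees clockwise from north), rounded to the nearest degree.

With d = a·x + b·y + c and A as origin, the differences give:
  65·a + (-60)·b = -1.71
  (-15)·a + (-135)·b = -0.30
Eliminate b (×(-135) and ×(-60), subtract): -9675·a = 212.850 → a = ∂d/∂x = -0.02200
Back-substitute: b = ∂d/∂y = +0.004667.
Steepest decrease is along −∇f: components (+0.02200 E, -0.004667 N).
Azimuth = atan2(+0.02200, -0.004667) = 102.0° ≈ 102°.

102°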